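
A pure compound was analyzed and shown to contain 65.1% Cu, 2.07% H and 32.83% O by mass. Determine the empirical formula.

Assume 100 g: 65.1 g Cu, 2.07 g H, 32.83 g O.
n(Cu) = 65.1/63.55 = 1.024, n(H) = 2.07/1.008 = 2.054, n(O) = 32.83/16.00 = 2.052
Ratios (÷ 1.024): Cu 1.000, H 2.005, O 2.003
Ratio ≈ 1:2:2, so the empirical formula is CuH2O2

CuH2O2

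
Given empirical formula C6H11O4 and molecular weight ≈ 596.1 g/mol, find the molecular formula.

Empirical-formula mass = 147.15 g/mol
n = 596.1 / 147.15 = 4.05 ≈ 4
Molecular formula = (C6H11O4)4 = C24H44O16

C24H44O16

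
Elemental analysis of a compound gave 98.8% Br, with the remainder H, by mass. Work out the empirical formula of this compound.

Assume 100 g: 98.8 g Br, 1.2 g H.
n(Br) = 98.8/79.90 = 1.237, n(H) = 1.2/1.008 = 1.19
Divide by the smallest (1.19 mol H): Br 1.039, H 1.000
≈ 1:1 → BrH

BrH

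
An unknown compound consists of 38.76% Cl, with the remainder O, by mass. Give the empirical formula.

Assume 100 g: 38.76 g Cl, 61.24 g O.
Cl: 38.76 g ÷ 35.45 g/mol = 1.093 mol
O: 61.24 g ÷ 16.00 g/mol = 3.828 mol
Ratios (÷ 1.093): Cl 1.000, O 3.501
Scaling by 2: Cl 2.00, O 7.00 → Cl2O7

Cl2O7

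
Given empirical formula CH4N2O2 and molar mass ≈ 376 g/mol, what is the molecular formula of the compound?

C5H20N10O10

Empirical-formula mass = 76.06 g/mol
n = 376 / 76.06 = 4.94 ≈ 5
Molecular formula = (CH4N2O2)5 = C5H20N10O10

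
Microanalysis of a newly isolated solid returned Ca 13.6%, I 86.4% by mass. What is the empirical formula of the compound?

CaI2

Assume 100 g: 13.6 g Ca, 86.4 g I.
Ca: 13.6 g ÷ 40.08 g/mol = 0.3393 mol
I: 86.4 g ÷ 126.90 g/mol = 0.6809 mol
Divide by the smallest (0.3393 mol Ca): Ca 1.000, I 2.007
Ratio ≈ 1:2, so the empirical formula is CaI2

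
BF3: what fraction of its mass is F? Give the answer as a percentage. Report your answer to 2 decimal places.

84.06%

Molar mass = 1(10.81) + 3(19.00) = 67.810 g/mol
Mass of F per mole = 3 × 19.00 = 57.000 g
% F = 57.000 / 67.810 × 100 = 84.06%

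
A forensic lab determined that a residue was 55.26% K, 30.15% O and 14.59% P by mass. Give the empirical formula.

K3O4P

Assume 100 g: 55.26 g K, 30.15 g O, 14.59 g P.
n(K) = 55.26/39.10 = 1.413, n(O) = 30.15/16.00 = 1.884, n(P) = 14.59/30.97 = 0.4711
Smallest is P at 0.4711 mol; normalising gives K 3.000, O 4.000, P 1.000
→ K3O4P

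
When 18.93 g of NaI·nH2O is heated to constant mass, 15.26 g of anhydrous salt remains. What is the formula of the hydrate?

NaI·2H2O

Mass of water lost = 18.93 − 15.26 = 3.67 g → 3.67 / 18.02 = 0.2037 mol H2O
Molar mass of NaI = 149.89 g/mol → mol NaI = 15.26 / 149.89 = 0.1018
n = 0.2037 / 0.1018 = 2.00 ≈ 2 → NaI·2H2O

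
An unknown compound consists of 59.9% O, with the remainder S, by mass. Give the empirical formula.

O3S

Assume 100 g: 59.9 g O, 40.1 g S.
O: 59.9 g ÷ 16.00 g/mol = 3.744 mol
S: 40.1 g ÷ 32.07 g/mol = 1.25 mol
Ratios (÷ 1.25): O 2.994, S 1.000
→ O3S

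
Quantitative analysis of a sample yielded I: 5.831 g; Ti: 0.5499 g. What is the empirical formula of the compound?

n(I) = 5.831/126.90 = 0.04595, n(Ti) = 0.5499/47.87 = 0.01149
Smallest is Ti at 0.01149 mol; normalising gives I 4.000, Ti 1.000
→ I4Ti

I4Ti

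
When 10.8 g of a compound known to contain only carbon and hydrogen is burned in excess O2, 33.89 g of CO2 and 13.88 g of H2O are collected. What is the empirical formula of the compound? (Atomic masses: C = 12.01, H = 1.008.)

CH2

mol C = 33.89 / 44.01 = 0.7701; mass C = 0.7701 × 12.01 = 9.248 g
mol H = 2 × (13.88 / 18.02) = 1.541; mass H = 1.541 × 1.008 = 1.553 g
Divide by the smallest (0.7701 mol C): C 1.000, H 2.001
Ratio ≈ 1:2, so the empirical formula is CH2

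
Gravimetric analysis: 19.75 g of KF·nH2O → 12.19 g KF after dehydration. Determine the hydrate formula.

Mass of water lost = 19.75 − 12.19 = 7.56 g → 7.56 / 18.02 = 0.4195 mol H2O
Molar mass of KF = 58.10 g/mol → mol KF = 12.19 / 58.10 = 0.2098
n = 0.4195 / 0.2098 = 2.00 ≈ 2 → KF·2H2O

KF·2H2O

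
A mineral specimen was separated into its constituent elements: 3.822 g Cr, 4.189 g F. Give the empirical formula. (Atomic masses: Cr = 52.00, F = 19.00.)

CrF3

n(Cr) = 3.822/52.00 = 0.0735, n(F) = 4.189/19.00 = 0.2205
Ratios (÷ 0.0735): Cr 1.000, F 3.000
Ratio ≈ 1:3, so the empirical formula is CrF3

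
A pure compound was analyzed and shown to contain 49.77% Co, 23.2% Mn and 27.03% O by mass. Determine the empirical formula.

Assume 100 g: 49.77 g Co, 23.2 g Mn, 27.03 g O.
Co: 49.77 g ÷ 58.93 g/mol = 0.8446 mol
Mn: 23.2 g ÷ 54.94 g/mol = 0.4223 mol
O: 27.03 g ÷ 16.00 g/mol = 1.689 mol
Divide by the smallest (0.4223 mol Mn): Co 2.000, Mn 1.000, O 4.001
≈ 2:1:4 → Co2MnO4

Co2MnO4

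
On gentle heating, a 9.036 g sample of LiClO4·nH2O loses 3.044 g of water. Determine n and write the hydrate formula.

LiClO4·3H2O

Mass of anhydrous LiClO4 = 9.036 − 3.044 = 5.992 g
mol H2O = 3.044 / 18.02 = 0.1689
Molar mass of LiClO4 = 106.39 g/mol → mol LiClO4 = 5.992 / 106.39 = 0.05632
n = 0.1689 / 0.05632 = 3.00 ≈ 3 → LiClO4·3H2O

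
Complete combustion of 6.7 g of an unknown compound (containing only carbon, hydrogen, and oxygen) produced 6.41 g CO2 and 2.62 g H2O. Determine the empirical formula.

mol C = 6.41 / 44.01 = 0.1456; mass C = 0.1456 × 12.01 = 1.749 g
mol H = 2 × (2.62 / 18.02) = 0.2908; mass H = 0.2908 × 1.008 = 0.2931 g
mass O = 6.7 − (2.042) = 4.658 g → mol O = 0.2911
Ratios (÷ 0.1456): C 1.000, H 1.997, O 1.999
Ratio ≈ 1:2:2, so the empirical formula is CH2O2

CH2O2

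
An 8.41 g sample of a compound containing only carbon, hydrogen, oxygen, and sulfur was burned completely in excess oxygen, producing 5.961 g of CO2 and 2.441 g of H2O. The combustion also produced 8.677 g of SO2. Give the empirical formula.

CH2OS

mol C = 5.961 / 44.01 = 0.1354; mass C = 0.1354 × 12.01 = 1.627 g
mol H = 2 × (2.441 / 18.02) = 0.2709; mass H = 0.2709 × 1.008 = 0.2731 g
mol S = 8.677 / 64.07 = 0.1354; mass S = 4.343 g
mass O = 8.41 − (6.243) = 2.167 g → mol O = 0.1354
Smallest is S at 0.1354 mol; normalising gives C 1.000, H 2.000, O 1.000, S 1.000
≈ 1:2:1:1 → CH2OS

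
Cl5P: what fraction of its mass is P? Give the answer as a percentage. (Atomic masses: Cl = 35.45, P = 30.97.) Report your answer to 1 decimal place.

Molar mass = 5(35.45) + 1(30.97) = 208.220 g/mol
Mass of P per mole = 1 × 30.97 = 30.970 g
% P = 30.970 / 208.220 × 100 = 14.9%

14.9%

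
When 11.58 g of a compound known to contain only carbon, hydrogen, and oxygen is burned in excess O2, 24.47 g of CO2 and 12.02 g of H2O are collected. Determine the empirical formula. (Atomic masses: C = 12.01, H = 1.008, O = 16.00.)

C5H12O2

mol C = 24.47 / 44.01 = 0.5560; mass C = 0.5560 × 12.01 = 6.678 g
mol H = 2 × (12.02 / 18.02) = 1.334; mass H = 1.334 × 1.008 = 1.345 g
mass O = 11.58 − (8.022) = 3.558 g → mol O = 0.2223
Ratios (÷ 0.2223): C 2.501, H 6.000, O 1.000
Scaling by 2: C 5.00, H 12.00, O 2.00 → C5H12O2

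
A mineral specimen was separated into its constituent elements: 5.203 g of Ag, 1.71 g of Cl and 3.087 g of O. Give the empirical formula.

n(Ag) = 5.203/107.87 = 0.04823, n(Cl) = 1.71/35.45 = 0.04824, n(O) = 3.087/16.00 = 0.1929
Divide by the smallest (0.04823 mol Ag): Ag 1.000, Cl 1.000, O 4.000
Ratio ≈ 1:1:4, so the empirical formula is AgClO4

AgClO4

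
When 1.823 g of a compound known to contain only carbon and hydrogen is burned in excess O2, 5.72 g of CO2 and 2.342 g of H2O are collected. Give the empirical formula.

CH2

mol C = 5.72 / 44.01 = 0.1300; mass C = 0.1300 × 12.01 = 1.561 g
mol H = 2 × (2.342 / 18.02) = 0.2599; mass H = 0.2599 × 1.008 = 0.2620 g
Divide by the smallest (0.13 mol C): C 1.000, H 2.000
→ CH2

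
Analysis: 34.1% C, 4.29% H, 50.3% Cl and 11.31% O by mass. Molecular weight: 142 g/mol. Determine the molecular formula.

Assume 100 g: 34.1 g C, 4.29 g H, 50.3 g Cl, 11.31 g O.
C: 34.1 g ÷ 12.01 g/mol = 2.839 mol
H: 4.29 g ÷ 1.008 g/mol = 4.256 mol
Cl: 50.3 g ÷ 35.45 g/mol = 1.419 mol
O: 11.31 g ÷ 16.00 g/mol = 0.7069 mol
Divide by the smallest (0.7069 mol O): C 4.017, H 6.021, Cl 2.007, O 1.000
→ C4H6Cl2O
Empirical-formula mass = 140.99 g/mol
n = 142 / 140.99 = 1.01 ≈ 1
Molecular formula = empirical formula = C4H6Cl2O

C4H6Cl2O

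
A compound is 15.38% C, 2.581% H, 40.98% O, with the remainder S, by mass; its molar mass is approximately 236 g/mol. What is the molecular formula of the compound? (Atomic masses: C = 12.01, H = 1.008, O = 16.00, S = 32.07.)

C3H6O6S3

Assume 100 g: 15.38 g C, 2.581 g H, 40.98 g O, 41.059 g S.
C: 15.38 g ÷ 12.01 g/mol = 1.281 mol
H: 2.581 g ÷ 1.008 g/mol = 2.561 mol
O: 40.98 g ÷ 16.00 g/mol = 2.561 mol
S: 41.059 g ÷ 32.07 g/mol = 1.28 mol
Ratios (÷ 1.28): C 1.000, H 2.000, O 2.001, S 1.000
≈ 1:2:2:1 → CH2O2S
Empirical-formula mass = 78.10 g/mol
n = 236 / 78.10 = 3.02 ≈ 3
Molecular formula = (CH2O2S)×3 = C3H6O6S3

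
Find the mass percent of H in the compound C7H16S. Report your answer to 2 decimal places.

12.19%

Molar mass = 7(12.01) + 16(1.008) + 1(32.07) = 132.268 g/mol
Mass of H per mole = 16 × 1.008 = 16.128 g
% H = 16.128 / 132.268 × 100 = 12.19%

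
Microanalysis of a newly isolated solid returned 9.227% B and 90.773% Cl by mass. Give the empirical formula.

Assume 100 g: 9.227 g B, 90.773 g Cl.
Moles — B: 9.227 / 10.81 = 0.8536 mol; Cl: 90.773 / 35.45 = 2.561 mol
Divide by the smallest (0.8536 mol B): B 1.000, Cl 3.000
≈ 1:3 → BCl3

BCl3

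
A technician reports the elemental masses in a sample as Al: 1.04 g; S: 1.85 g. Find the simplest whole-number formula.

Al: 1.04 g ÷ 26.98 g/mol = 0.03855 mol
S: 1.85 g ÷ 32.07 g/mol = 0.05769 mol
Ratios (÷ 0.03855): Al 1.000, S 1.497
Scaling by 2: Al 2.00, S 2.99 → Al2S3

Al2S3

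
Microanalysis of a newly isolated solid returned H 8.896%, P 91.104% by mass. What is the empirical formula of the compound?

Assume 100 g: 8.896 g H, 91.104 g P.
Moles — H: 8.896 / 1.008 = 8.825 mol; P: 91.104 / 30.97 = 2.942 mol
Divide by the smallest (2.942 mol P): H 3.000, P 1.000
Ratio ≈ 3:1, so the empirical formula is H3P

H3P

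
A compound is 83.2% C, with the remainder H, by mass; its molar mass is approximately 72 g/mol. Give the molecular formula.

C5H12

Assume 100 g: 83.2 g C, 16.8 g H.
n(C) = 83.2/12.01 = 6.928, n(H) = 16.8/1.008 = 16.67
Smallest is C at 6.928 mol; normalising gives C 1.000, H 2.406
Multiply by 5: C 5.00, H 12.03 → C5H12
Empirical-formula mass = 72.15 g/mol
n = 72 / 72.15 = 1.00 ≈ 1
Molecular formula = empirical formula = C5H12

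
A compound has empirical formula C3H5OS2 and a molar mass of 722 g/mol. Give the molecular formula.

C18H30O6S12

Empirical-formula mass = 121.21 g/mol
n = 722 / 121.21 = 5.96 ≈ 6
Molecular formula = (C3H5OS2)6 = C18H30O6S12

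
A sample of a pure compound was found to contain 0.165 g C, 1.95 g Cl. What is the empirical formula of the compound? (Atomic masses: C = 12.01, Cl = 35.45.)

Moles — C: 0.165 / 12.01 = 0.01374 mol; Cl: 1.95 / 35.45 = 0.05501 mol
Ratios (÷ 0.01374): C 1.000, Cl 4.004
≈ 1:4 → CCl4

CCl4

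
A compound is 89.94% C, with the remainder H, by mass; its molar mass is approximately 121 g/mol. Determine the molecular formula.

C9H12

Assume 100 g: 89.94 g C, 10.06 g H.
Moles — C: 89.94 / 12.01 = 7.489 mol; H: 10.06 / 1.008 = 9.98 mol
Ratios (÷ 7.489): C 1.000, H 1.333
Scaling by 3: C 3.00, H 4.00 → C3H4
Empirical-formula mass = 40.06 g/mol
n = 121 / 40.06 = 3.02 ≈ 3
Molecular formula = (C3H4)×3 = C9H12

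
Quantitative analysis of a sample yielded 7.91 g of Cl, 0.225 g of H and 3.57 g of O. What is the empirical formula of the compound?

Cl: 7.91 g ÷ 35.45 g/mol = 0.2231 mol
H: 0.225 g ÷ 1.008 g/mol = 0.2232 mol
O: 3.57 g ÷ 16.00 g/mol = 0.2231 mol
Smallest is O at 0.2231 mol; normalising gives Cl 1.000, H 1.000, O 1.000
≈ 1:1:1 → ClHO

ClHO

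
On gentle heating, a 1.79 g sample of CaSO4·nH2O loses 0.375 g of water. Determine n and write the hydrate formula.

Mass of anhydrous CaSO4 = 1.79 − 0.375 = 1.415 g
mol H2O = 0.375 / 18.02 = 0.02081
Molar mass of CaSO4 = 136.15 g/mol → mol CaSO4 = 1.415 / 136.15 = 0.01039
n = 0.02081 / 0.01039 = 2.00 ≈ 2 → CaSO4·2H2O

CaSO4·2H2O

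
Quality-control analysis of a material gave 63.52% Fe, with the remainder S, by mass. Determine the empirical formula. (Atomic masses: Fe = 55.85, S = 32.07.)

FeS

Assume 100 g: 63.52 g Fe, 36.48 g S.
n(Fe) = 63.52/55.85 = 1.137, n(S) = 36.48/32.07 = 1.138
Ratios (÷ 1.137): Fe 1.000, S 1.000
Ratio ≈ 1:1, so the empirical formula is FeS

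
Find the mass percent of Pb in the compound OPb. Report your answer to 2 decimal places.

92.83%

Molar mass = 1(16.00) + 1(207.2) = 223.200 g/mol
Mass of Pb per mole = 1 × 207.2 = 207.200 g
% Pb = 207.200 / 223.200 × 100 = 92.83%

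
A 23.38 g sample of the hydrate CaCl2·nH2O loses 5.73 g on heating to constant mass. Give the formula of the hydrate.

Mass of anhydrous CaCl2 = 23.38 − 5.73 = 17.65 g
mol H2O = 5.73 / 18.02 = 0.318
Molar mass of CaCl2 = 110.98 g/mol → mol CaCl2 = 17.65 / 110.98 = 0.159
n = 0.318 / 0.159 = 2.00 ≈ 2 → CaCl2·2H2O

CaCl2·2H2O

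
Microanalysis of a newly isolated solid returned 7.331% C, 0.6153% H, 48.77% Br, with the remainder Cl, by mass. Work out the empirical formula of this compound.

Assume 100 g: 7.331 g C, 0.6153 g H, 48.77 g Br, 43.284 g Cl.
Moles — C: 7.331 / 12.01 = 0.6104 mol; H: 0.6153 / 1.008 = 0.6104 mol; Br: 48.77 / 79.90 = 0.6104 mol; Cl: 43.284 / 35.45 = 1.221 mol
Ratios (÷ 0.6104): C 1.000, H 1.000, Br 1.000, Cl 2.000
→ CHBrCl2

CHBrCl2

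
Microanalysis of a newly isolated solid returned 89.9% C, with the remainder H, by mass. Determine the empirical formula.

C3H4

Assume 100 g: 89.9 g C, 10.1 g H.
n(C) = 89.9/12.01 = 7.485, n(H) = 10.1/1.008 = 10.02
Ratios (÷ 7.485): C 1.000, H 1.339
Multiply by 3: C 3.00, H 4.02 → C3H4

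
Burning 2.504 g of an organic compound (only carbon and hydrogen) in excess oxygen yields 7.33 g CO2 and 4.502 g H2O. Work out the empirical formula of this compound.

CH3

mol C = 7.33 / 44.01 = 0.1666; mass C = 0.1666 × 12.01 = 2.000 g
mol H = 2 × (4.502 / 18.02) = 0.4997; mass H = 0.4997 × 1.008 = 0.5037 g
Ratios (÷ 0.1666): C 1.000, H 3.000
≈ 1:3 → CH3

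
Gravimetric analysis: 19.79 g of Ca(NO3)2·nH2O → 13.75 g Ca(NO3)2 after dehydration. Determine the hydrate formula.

Mass of water lost = 19.79 − 13.75 = 6.04 g → 6.04 / 18.02 = 0.3352 mol H2O
Molar mass of Ca(NO3)2 = 164.10 g/mol → mol Ca(NO3)2 = 13.75 / 164.10 = 0.08379
n = 0.3352 / 0.08379 = 4.00 ≈ 4 → Ca(NO3)2·4H2O

Ca(NO3)2·4H2O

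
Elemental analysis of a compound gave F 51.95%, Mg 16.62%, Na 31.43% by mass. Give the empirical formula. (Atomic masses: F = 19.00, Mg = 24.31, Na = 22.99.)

F4MgNa2

Assume 100 g: 51.95 g F, 16.62 g Mg, 31.43 g Na.
n(F) = 51.95/19.00 = 2.734, n(Mg) = 16.62/24.31 = 0.6837, n(Na) = 31.43/22.99 = 1.367
Ratios (÷ 0.6837): F 3.999, Mg 1.000, Na 2.000
Ratio ≈ 4:1:2, so the empirical formula is F4MgNa2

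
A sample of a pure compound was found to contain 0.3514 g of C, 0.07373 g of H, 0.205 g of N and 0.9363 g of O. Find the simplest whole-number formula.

C: 0.3514 g ÷ 12.01 g/mol = 0.02926 mol
H: 0.07373 g ÷ 1.008 g/mol = 0.07314 mol
N: 0.205 g ÷ 14.01 g/mol = 0.01463 mol
O: 0.9363 g ÷ 16.00 g/mol = 0.05852 mol
Ratios (÷ 0.01463): C 2.000, H 4.999, N 1.000, O 3.999
→ C2H5NO4

C2H5NO4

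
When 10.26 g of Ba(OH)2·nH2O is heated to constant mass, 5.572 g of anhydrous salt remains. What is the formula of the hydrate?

Mass of water lost = 10.26 − 5.572 = 4.688 g → 4.688 / 18.02 = 0.2602 mol H2O
Molar mass of Ba(OH)2 = 171.35 g/mol → mol Ba(OH)2 = 5.572 / 171.35 = 0.03252
n = 0.2602 / 0.03252 = 8.00 ≈ 8 → Ba(OH)2·8H2O

Ba(OH)2·8H2O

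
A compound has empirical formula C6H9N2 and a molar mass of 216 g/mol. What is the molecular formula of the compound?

C12H18N4

Empirical-formula mass = 109.15 g/mol
n = 216 / 109.15 = 1.98 ≈ 2
Molecular formula = (C6H9N2)2 = C12H18N4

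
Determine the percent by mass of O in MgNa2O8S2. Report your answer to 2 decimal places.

48.77%

Molar mass = 1(24.31) + 2(22.99) + 8(16.00) + 2(32.07) = 262.430 g/mol
Mass of O per mole = 8 × 16.00 = 128.000 g
% O = 128.000 / 262.430 × 100 = 48.77%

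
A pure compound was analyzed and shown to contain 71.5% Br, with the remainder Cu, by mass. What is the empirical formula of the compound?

Assume 100 g: 71.5 g Br, 28.5 g Cu.
n(Br) = 71.5/79.90 = 0.8949, n(Cu) = 28.5/63.55 = 0.4485
Ratios (÷ 0.4485): Br 1.995, Cu 1.000
≈ 2:1 → Br2Cu

Br2Cu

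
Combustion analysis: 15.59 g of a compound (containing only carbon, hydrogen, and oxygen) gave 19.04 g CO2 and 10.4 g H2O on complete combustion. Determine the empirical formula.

C3H8O4

mol C = 19.04 / 44.01 = 0.4326; mass C = 0.4326 × 12.01 = 5.196 g
mol H = 2 × (10.4 / 18.02) = 1.154; mass H = 1.154 × 1.008 = 1.164 g
mass O = 15.59 − (6.359) = 9.231 g → mol O = 0.5769
Smallest is C at 0.4326 mol; normalising gives C 1.000, H 2.668, O 1.334
×3: C 3.00, H 8.00, O 4.00 → C3H8O4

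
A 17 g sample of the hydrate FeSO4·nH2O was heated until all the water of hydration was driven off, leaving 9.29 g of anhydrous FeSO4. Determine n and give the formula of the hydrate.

FeSO4·7H2O

Mass of water lost = 17 − 9.29 = 7.71 g → 7.71 / 18.02 = 0.4279 mol H2O
Molar mass of FeSO4 = 151.92 g/mol → mol FeSO4 = 9.29 / 151.92 = 0.06115
n = 0.4279 / 0.06115 = 7.00 ≈ 7 → FeSO4·7H2O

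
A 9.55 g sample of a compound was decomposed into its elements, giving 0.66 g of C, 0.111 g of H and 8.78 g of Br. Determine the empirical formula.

CH2Br2

Moles — C: 0.66 / 12.01 = 0.05495 mol; H: 0.111 / 1.008 = 0.1101 mol; Br: 8.78 / 79.90 = 0.1099 mol
Divide by the smallest (0.05495 mol C): C 1.000, H 2.004, Br 2.000
≈ 1:2:2 → CH2Br2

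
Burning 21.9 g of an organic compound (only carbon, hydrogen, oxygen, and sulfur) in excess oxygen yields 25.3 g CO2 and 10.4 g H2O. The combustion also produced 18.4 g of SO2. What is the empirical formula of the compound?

C2H4OS

mol C = 25.3 / 44.01 = 0.5749; mass C = 0.5749 × 12.01 = 6.904 g
mol H = 2 × (10.4 / 18.02) = 1.154; mass H = 1.154 × 1.008 = 1.164 g
mol S = 18.4 / 64.07 = 0.2872; mass S = 9.210 g
mass O = 21.9 − (17.28) = 4.622 g → mol O = 0.2889
Divide by the smallest (0.2872 mol S): C 2.002, H 4.019, O 1.006, S 1.000
≈ 2:4:1:1 → C2H4OS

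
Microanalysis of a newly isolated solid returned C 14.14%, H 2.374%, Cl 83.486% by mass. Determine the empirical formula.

CH2Cl2

Assume 100 g: 14.14 g C, 2.374 g H, 83.486 g Cl.
n(C) = 14.14/12.01 = 1.177, n(H) = 2.374/1.008 = 2.355, n(Cl) = 83.486/35.45 = 2.355
Ratios (÷ 1.177): C 1.000, H 2.000, Cl 2.000
→ CH2Cl2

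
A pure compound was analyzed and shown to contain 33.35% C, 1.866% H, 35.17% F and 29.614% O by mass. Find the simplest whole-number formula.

Assume 100 g: 33.35 g C, 1.866 g H, 35.17 g F, 29.614 g O.
Moles — C: 33.35 / 12.01 = 2.777 mol; H: 1.866 / 1.008 = 1.851 mol; F: 35.17 / 19.00 = 1.851 mol; O: 29.614 / 16.00 = 1.851 mol
Ratios (÷ 1.851): C 1.500, H 1.000, F 1.000, O 1.000
Multiply by 2: C 3.00, H 2.00, F 2.00, O 2.00 → C3H2F2O2

C3H2F2O2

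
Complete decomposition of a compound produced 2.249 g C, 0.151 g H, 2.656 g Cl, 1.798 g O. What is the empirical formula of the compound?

Moles — C: 2.249 / 12.01 = 0.1873 mol; H: 0.151 / 1.008 = 0.1498 mol; Cl: 2.656 / 35.45 = 0.07492 mol; O: 1.798 / 16.00 = 0.1124 mol
Divide by the smallest (0.07492 mol Cl): C 2.499, H 1.999, Cl 1.000, O 1.500
Scaling by 2: C 5.00, H 4.00, Cl 2.00, O 3.00 → C5H4Cl2O3

C5H4Cl2O3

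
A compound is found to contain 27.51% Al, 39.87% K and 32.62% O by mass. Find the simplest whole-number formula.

Assume 100 g: 27.51 g Al, 39.87 g K, 32.62 g O.
Al: 27.51 g ÷ 26.98 g/mol = 1.02 mol
K: 39.87 g ÷ 39.10 g/mol = 1.02 mol
O: 32.62 g ÷ 16.00 g/mol = 2.039 mol
Divide by the smallest (1.02 mol Al): Al 1.000, K 1.000, O 1.999
≈ 1:1:2 → AlKO2

AlKO2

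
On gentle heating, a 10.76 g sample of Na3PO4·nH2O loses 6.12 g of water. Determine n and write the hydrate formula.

Na3PO4·12H2O

Mass of anhydrous Na3PO4 = 10.76 − 6.12 = 4.64 g
mol H2O = 6.12 / 18.02 = 0.3396
Molar mass of Na3PO4 = 163.94 g/mol → mol Na3PO4 = 4.64 / 163.94 = 0.0283
n = 0.3396 / 0.0283 = 12.00 ≈ 12 → Na3PO4·12H2O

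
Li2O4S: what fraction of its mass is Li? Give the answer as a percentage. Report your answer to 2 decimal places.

12.62%

Molar mass = 2(6.94) + 4(16.00) + 1(32.07) = 109.950 g/mol
Mass of Li per mole = 2 × 6.94 = 13.880 g
% Li = 13.880 / 109.950 × 100 = 12.62%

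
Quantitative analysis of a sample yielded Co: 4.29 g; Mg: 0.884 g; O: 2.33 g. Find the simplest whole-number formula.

Co2MgO4

Co: 4.29 g ÷ 58.93 g/mol = 0.0728 mol
Mg: 0.884 g ÷ 24.31 g/mol = 0.03636 mol
O: 2.33 g ÷ 16.00 g/mol = 0.1456 mol
Ratios (÷ 0.03636): Co 2.002, Mg 1.000, O 4.005
→ Co2MgO4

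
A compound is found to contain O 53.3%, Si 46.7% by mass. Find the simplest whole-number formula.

Assume 100 g: 53.3 g O, 46.7 g Si.
n(O) = 53.3/16.00 = 3.331, n(Si) = 46.7/28.09 = 1.663
Divide by the smallest (1.663 mol Si): O 2.004, Si 1.000
→ O2Si

O2Si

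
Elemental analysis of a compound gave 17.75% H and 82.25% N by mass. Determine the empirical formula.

H3N

Assume 100 g: 17.75 g H, 82.25 g N.
n(H) = 17.75/1.008 = 17.61, n(N) = 82.25/14.01 = 5.871
Smallest is N at 5.871 mol; normalising gives H 2.999, N 1.000
≈ 3:1 → H3N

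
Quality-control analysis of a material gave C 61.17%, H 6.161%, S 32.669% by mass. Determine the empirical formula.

Assume 100 g: 61.17 g C, 6.161 g H, 32.669 g S.
Moles — C: 61.17 / 12.01 = 5.093 mol; H: 6.161 / 1.008 = 6.112 mol; S: 32.669 / 32.07 = 1.019 mol
Divide by the smallest (1.019 mol S): C 5.000, H 6.000, S 1.000
≈ 5:6:1 → C5H6S

C5H6S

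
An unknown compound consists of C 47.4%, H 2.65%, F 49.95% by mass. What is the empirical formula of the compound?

Assume 100 g: 47.4 g C, 2.65 g H, 49.95 g F.
Moles — C: 47.4 / 12.01 = 3.947 mol; H: 2.65 / 1.008 = 2.629 mol; F: 49.95 / 19.00 = 2.629 mol
Smallest is F at 2.629 mol; normalising gives C 1.501, H 1.000, F 1.000
Scaling by 2: C 3.00, H 2.00, F 2.00 → C3H2F2

C3H2F2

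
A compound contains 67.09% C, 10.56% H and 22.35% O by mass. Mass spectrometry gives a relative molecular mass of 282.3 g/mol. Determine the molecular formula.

Assume 100 g: 67.09 g C, 10.56 g H, 22.35 g O.
C: 67.09 g ÷ 12.01 g/mol = 5.586 mol
H: 10.56 g ÷ 1.008 g/mol = 10.48 mol
O: 22.35 g ÷ 16.00 g/mol = 1.397 mol
Divide by the smallest (1.397 mol O): C 3.999, H 7.500, O 1.000
Multiply by 2: C 8.00, H 15.00, O 2.00 → C8H15O2
Empirical-formula mass = 143.20 g/mol
n = 282.3 / 143.20 = 1.97 ≈ 2
Molecular formula = (C8H15O2)×2 = C16H30O4

C16H30O4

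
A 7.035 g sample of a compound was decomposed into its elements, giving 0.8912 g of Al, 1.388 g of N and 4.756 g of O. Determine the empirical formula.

n(Al) = 0.8912/26.98 = 0.03303, n(N) = 1.388/14.01 = 0.09907, n(O) = 4.756/16.00 = 0.2973
Ratios (÷ 0.03303): Al 1.000, N 2.999, O 8.999
≈ 1:3:9 → AlN3O9

AlN3O9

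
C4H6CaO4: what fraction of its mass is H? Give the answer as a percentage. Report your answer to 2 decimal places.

3.82%

Molar mass = 4(12.01) + 6(1.008) + 1(40.08) + 4(16.00) = 158.168 g/mol
Mass of H per mole = 6 × 1.008 = 6.048 g
% H = 6.048 / 158.168 × 100 = 3.82%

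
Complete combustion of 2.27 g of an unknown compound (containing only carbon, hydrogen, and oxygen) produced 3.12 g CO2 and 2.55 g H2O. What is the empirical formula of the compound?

CH4O

mol C = 3.12 / 44.01 = 0.07089; mass C = 0.07089 × 12.01 = 0.8514 g
mol H = 2 × (2.55 / 18.02) = 0.2830; mass H = 0.2830 × 1.008 = 0.2853 g
mass O = 2.27 − (1.137) = 1.133 g → mol O = 0.07083
Ratios (÷ 0.07083): C 1.001, H 3.996, O 1.000
≈ 1:4:1 → CH4O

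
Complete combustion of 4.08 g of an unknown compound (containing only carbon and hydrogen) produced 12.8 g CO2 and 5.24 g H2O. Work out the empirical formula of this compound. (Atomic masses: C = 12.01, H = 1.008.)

CH2

mol C = 12.8 / 44.01 = 0.2908; mass C = 0.2908 × 12.01 = 3.493 g
mol H = 2 × (5.24 / 18.02) = 0.5816; mass H = 0.5816 × 1.008 = 0.5862 g
Ratios (÷ 0.2908): C 1.000, H 2.000
Ratio ≈ 1:2, so the empirical formula is CH2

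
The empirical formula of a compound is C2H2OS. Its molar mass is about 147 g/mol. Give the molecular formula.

C4H4O2S2

Empirical-formula mass = 74.11 g/mol
n = 147 / 74.11 = 1.98 ≈ 2
Molecular formula = (C2H2OS)2 = C4H4O2S2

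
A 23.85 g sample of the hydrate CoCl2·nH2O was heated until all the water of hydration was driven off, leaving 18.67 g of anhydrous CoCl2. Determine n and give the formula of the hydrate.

Mass of water lost = 23.85 − 18.67 = 5.18 g → 5.18 / 18.02 = 0.2875 mol H2O
Molar mass of CoCl2 = 129.83 g/mol → mol CoCl2 = 18.67 / 129.83 = 0.1438
n = 0.2875 / 0.1438 = 2.00 ≈ 2 → CoCl2·2H2O

CoCl2·2H2O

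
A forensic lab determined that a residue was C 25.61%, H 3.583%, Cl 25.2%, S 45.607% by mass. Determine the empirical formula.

C3H5ClS2

Assume 100 g: 25.61 g C, 3.583 g H, 25.2 g Cl, 45.607 g S.
C: 25.61 g ÷ 12.01 g/mol = 2.132 mol
H: 3.583 g ÷ 1.008 g/mol = 3.555 mol
Cl: 25.2 g ÷ 35.45 g/mol = 0.7109 mol
S: 45.607 g ÷ 32.07 g/mol = 1.422 mol
Smallest is Cl at 0.7109 mol; normalising gives C 3.000, H 5.000, Cl 1.000, S 2.001
≈ 3:5:1:2 → C3H5ClS2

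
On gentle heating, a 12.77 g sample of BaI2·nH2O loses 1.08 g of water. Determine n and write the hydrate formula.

Mass of anhydrous BaI2 = 12.77 − 1.08 = 11.69 g
mol H2O = 1.08 / 18.02 = 0.05993
Molar mass of BaI2 = 391.13 g/mol → mol BaI2 = 11.69 / 391.13 = 0.02989
n = 0.05993 / 0.02989 = 2.01 ≈ 2 → BaI2·2H2O

BaI2·2H2O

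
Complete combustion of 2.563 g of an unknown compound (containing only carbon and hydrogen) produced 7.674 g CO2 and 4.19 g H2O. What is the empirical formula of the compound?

C3H8

mol C = 7.674 / 44.01 = 0.1744; mass C = 0.1744 × 12.01 = 2.094 g
mol H = 2 × (4.19 / 18.02) = 0.4650; mass H = 0.4650 × 1.008 = 0.4688 g
Divide by the smallest (0.1744 mol C): C 1.000, H 2.667
Scaling by 3: C 3.00, H 8.00 → C3H8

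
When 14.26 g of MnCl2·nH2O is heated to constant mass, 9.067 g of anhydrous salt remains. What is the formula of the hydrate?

MnCl2·4H2O

Mass of water lost = 14.26 − 9.067 = 5.193 g → 5.193 / 18.02 = 0.2882 mol H2O
Molar mass of MnCl2 = 125.84 g/mol → mol MnCl2 = 9.067 / 125.84 = 0.07205
n = 0.2882 / 0.07205 = 4.00 ≈ 4 → MnCl2·4H2O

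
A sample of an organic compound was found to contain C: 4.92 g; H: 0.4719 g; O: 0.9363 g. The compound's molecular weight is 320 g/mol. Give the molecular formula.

Moles — C: 4.92 / 12.01 = 0.4097 mol; H: 0.4719 / 1.008 = 0.4682 mol; O: 0.9363 / 16.00 = 0.05852 mol
Smallest is O at 0.05852 mol; normalising gives C 7.000, H 8.000, O 1.000
≈ 7:8:1 → C7H8O
Empirical-formula mass = 108.13 g/mol
n = 320 / 108.13 = 2.96 ≈ 3
Molecular formula = (C7H8O)×3 = C21H24O3

C21H24O3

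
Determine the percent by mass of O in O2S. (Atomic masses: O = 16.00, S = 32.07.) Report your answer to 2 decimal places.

Molar mass = 2(16.00) + 1(32.07) = 64.070 g/mol
Mass of O per mole = 2 × 16.00 = 32.000 g
% O = 32.000 / 64.070 × 100 = 49.95%

49.95%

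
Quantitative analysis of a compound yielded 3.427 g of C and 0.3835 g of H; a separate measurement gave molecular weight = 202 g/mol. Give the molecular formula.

n(C) = 3.427/12.01 = 0.2853, n(H) = 0.3835/1.008 = 0.3805
Ratios (÷ 0.2853): C 1.000, H 1.333
Scaling by 3: C 3.00, H 4.00 → C3H4
Empirical-formula mass = 40.06 g/mol
n = 202 / 40.06 = 5.04 ≈ 5
Molecular formula = (C3H4)×5 = C15H20

C15H20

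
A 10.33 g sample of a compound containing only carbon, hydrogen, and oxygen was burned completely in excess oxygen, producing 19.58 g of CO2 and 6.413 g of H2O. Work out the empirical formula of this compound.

mol C = 19.58 / 44.01 = 0.4449; mass C = 0.4449 × 12.01 = 5.343 g
mol H = 2 × (6.413 / 18.02) = 0.7118; mass H = 0.7118 × 1.008 = 0.7175 g
mass O = 10.33 − (6.061) = 4.269 g → mol O = 0.2668
Ratios (÷ 0.2668): C 1.667, H 2.667, O 1.000
Scaling by 3: C 5.00, H 8.00, O 3.00 → C5H8O3

C5H8O3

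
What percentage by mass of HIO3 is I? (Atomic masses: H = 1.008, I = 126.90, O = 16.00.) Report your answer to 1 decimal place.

Molar mass = 1(1.008) + 1(126.90) + 3(16.00) = 175.908 g/mol
Mass of I per mole = 1 × 126.90 = 126.900 g
% I = 126.900 / 175.908 × 100 = 72.1%

72.1%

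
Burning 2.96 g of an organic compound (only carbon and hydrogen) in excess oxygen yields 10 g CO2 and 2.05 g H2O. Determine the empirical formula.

mol C = 10 / 44.01 = 0.2272; mass C = 0.2272 × 12.01 = 2.729 g
mol H = 2 × (2.05 / 18.02) = 0.2275; mass H = 0.2275 × 1.008 = 0.2293 g
Ratios (÷ 0.2272): C 1.000, H 1.001
→ CH

CH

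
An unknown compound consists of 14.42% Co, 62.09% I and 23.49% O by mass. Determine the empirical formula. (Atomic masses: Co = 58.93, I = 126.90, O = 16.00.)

Assume 100 g: 14.42 g Co, 62.09 g I, 23.49 g O.
Moles — Co: 14.42 / 58.93 = 0.2447 mol; I: 62.09 / 126.90 = 0.4893 mol; O: 23.49 / 16.00 = 1.468 mol
Divide by the smallest (0.2447 mol Co): Co 1.000, I 2.000, O 6.000
≈ 1:2:6 → CoI2O6

CoI2O6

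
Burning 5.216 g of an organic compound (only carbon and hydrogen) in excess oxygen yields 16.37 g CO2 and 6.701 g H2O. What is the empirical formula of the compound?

mol C = 16.37 / 44.01 = 0.3720; mass C = 0.3720 × 12.01 = 4.467 g
mol H = 2 × (6.701 / 18.02) = 0.7437; mass H = 0.7437 × 1.008 = 0.7497 g
Smallest is C at 0.372 mol; normalising gives C 1.000, H 1.999
Ratio ≈ 1:2, so the empirical formula is CH2

CH2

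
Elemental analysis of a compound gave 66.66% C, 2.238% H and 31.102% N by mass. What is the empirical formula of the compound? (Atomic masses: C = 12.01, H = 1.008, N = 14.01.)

C5H2N2

Assume 100 g: 66.66 g C, 2.238 g H, 31.102 g N.
Moles — C: 66.66 / 12.01 = 5.55 mol; H: 2.238 / 1.008 = 2.22 mol; N: 31.102 / 14.01 = 2.22 mol
Ratios (÷ 2.22): C 2.500, H 1.000, N 1.000
Scaling by 2: C 5.00, H 2.00, N 2.00 → C5H2N2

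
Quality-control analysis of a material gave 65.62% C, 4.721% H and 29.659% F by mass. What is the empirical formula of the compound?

Assume 100 g: 65.62 g C, 4.721 g H, 29.659 g F.
n(C) = 65.62/12.01 = 5.464, n(H) = 4.721/1.008 = 4.684, n(F) = 29.659/19.00 = 1.561
Smallest is F at 1.561 mol; normalising gives C 3.500, H 3.000, F 1.000
×2: C 7.00, H 6.00, F 2.00 → C7H6F2

C7H6F2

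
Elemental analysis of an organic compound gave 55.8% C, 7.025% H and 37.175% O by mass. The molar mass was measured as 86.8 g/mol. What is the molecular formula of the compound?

Assume 100 g: 55.8 g C, 7.025 g H, 37.175 g O.
C: 55.8 g ÷ 12.01 g/mol = 4.646 mol
H: 7.025 g ÷ 1.008 g/mol = 6.969 mol
O: 37.175 g ÷ 16.00 g/mol = 2.323 mol
Ratios (÷ 2.323): C 2.000, H 3.000, O 1.000
≈ 2:3:1 → C2H3O
Empirical-formula mass = 43.04 g/mol
n = 86.8 / 43.04 = 2.02 ≈ 2
Molecular formula = (C2H3O)×2 = C4H6O2

C4H6O2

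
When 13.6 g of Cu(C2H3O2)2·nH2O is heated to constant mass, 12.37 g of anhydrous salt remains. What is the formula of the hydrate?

Mass of water lost = 13.6 − 12.37 = 1.23 g → 1.23 / 18.02 = 0.06826 mol H2O
Molar mass of Cu(C2H3O2)2 = 181.64 g/mol → mol Cu(C2H3O2)2 = 12.37 / 181.64 = 0.0681
n = 0.06826 / 0.0681 = 1.00 ≈ 1 → Cu(C2H3O2)2·H2O

Cu(C2H3O2)2·H2O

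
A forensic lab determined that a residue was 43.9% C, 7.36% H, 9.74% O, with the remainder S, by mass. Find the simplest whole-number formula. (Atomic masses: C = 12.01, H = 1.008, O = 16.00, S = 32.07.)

C6H12OS2

Assume 100 g: 43.9 g C, 7.36 g H, 9.74 g O, 39 g S.
n(C) = 43.9/12.01 = 3.655, n(H) = 7.36/1.008 = 7.302, n(O) = 9.74/16.00 = 0.6088, n(S) = 39/32.07 = 1.216
Divide by the smallest (0.6088 mol O): C 6.005, H 11.994, O 1.000, S 1.998
Ratio ≈ 6:12:1:2, so the empirical formula is C6H12OS2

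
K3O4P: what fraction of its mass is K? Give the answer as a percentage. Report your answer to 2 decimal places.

Molar mass = 3(39.10) + 4(16.00) + 1(30.97) = 212.270 g/mol
Mass of K per mole = 3 × 39.10 = 117.300 g
% K = 117.300 / 212.270 × 100 = 55.26%

55.26%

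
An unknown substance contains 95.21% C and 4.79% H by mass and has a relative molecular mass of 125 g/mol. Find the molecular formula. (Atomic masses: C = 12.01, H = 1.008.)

Assume 100 g: 95.21 g C, 4.79 g H.
C: 95.21 g ÷ 12.01 g/mol = 7.928 mol
H: 4.79 g ÷ 1.008 g/mol = 4.752 mol
Divide by the smallest (4.752 mol H): C 1.668, H 1.000
Multiply by 3: C 5.00, H 3.00 → C5H3
Empirical-formula mass = 63.07 g/mol
n = 125 / 63.07 = 1.98 ≈ 2
Molecular formula = (C5H3)×2 = C10H6

C10H6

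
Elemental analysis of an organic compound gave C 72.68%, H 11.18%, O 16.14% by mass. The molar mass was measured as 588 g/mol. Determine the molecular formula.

C36H66O6

Assume 100 g: 72.68 g C, 11.18 g H, 16.14 g O.
Moles — C: 72.68 / 12.01 = 6.052 mol; H: 11.18 / 1.008 = 11.09 mol; O: 16.14 / 16.00 = 1.009 mol
Divide by the smallest (1.009 mol O): C 5.999, H 10.995, O 1.000
Ratio ≈ 6:11:1, so the empirical formula is C6H11O
Empirical-formula mass = 99.15 g/mol
n = 588 / 99.15 = 5.93 ≈ 6
Molecular formula = (C6H11O)×6 = C36H66O6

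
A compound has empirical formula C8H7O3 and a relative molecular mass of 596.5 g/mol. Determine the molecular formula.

Empirical-formula mass = 151.14 g/mol
n = 596.5 / 151.14 = 3.95 ≈ 4
Molecular formula = (C8H7O3)4 = C32H28O12

C32H28O12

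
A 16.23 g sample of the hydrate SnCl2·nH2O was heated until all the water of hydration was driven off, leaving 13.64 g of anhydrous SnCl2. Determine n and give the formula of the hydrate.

SnCl2·2H2O

Mass of water lost = 16.23 − 13.64 = 2.59 g → 2.59 / 18.02 = 0.1437 mol H2O
Molar mass of SnCl2 = 189.61 g/mol → mol SnCl2 = 13.64 / 189.61 = 0.07194
n = 0.1437 / 0.07194 = 2.00 ≈ 2 → SnCl2·2H2O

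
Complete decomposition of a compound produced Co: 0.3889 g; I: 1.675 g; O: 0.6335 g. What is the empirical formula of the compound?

CoI2O6

Co: 0.3889 g ÷ 58.93 g/mol = 0.006599 mol
I: 1.675 g ÷ 126.90 g/mol = 0.0132 mol
O: 0.6335 g ÷ 16.00 g/mol = 0.03959 mol
Divide by the smallest (0.006599 mol Co): Co 1.000, I 2.000, O 6.000
Ratio ≈ 1:2:6, so the empirical formula is CoI2O6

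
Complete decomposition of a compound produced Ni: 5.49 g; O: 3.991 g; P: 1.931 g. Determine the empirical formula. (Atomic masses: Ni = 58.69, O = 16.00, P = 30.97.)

Ni3O8P2

Ni: 5.49 g ÷ 58.69 g/mol = 0.09354 mol
O: 3.991 g ÷ 16.00 g/mol = 0.2494 mol
P: 1.931 g ÷ 30.97 g/mol = 0.06235 mol
Smallest is P at 0.06235 mol; normalising gives Ni 1.500, O 4.001, P 1.000
×2: Ni 3.00, O 8.00, P 2.00 → Ni3O8P2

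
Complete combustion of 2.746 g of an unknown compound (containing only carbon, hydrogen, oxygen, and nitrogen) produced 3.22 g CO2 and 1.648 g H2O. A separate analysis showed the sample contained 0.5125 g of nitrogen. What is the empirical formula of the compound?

C2H5NO2

mol C = 3.22 / 44.01 = 0.07317; mass C = 0.07317 × 12.01 = 0.8787 g
mol H = 2 × (1.648 / 18.02) = 0.1829; mass H = 0.1829 × 1.008 = 0.1844 g
mol N = 0.5125 / 14.01 = 0.03658
mass O = 2.746 − (1.576) = 1.170 g → mol O = 0.07315
Divide by the smallest (0.03658 mol N): C 2.000, H 5.000, N 1.000, O 2.000
Ratio ≈ 2:5:1:2, so the empirical formula is C2H5NO2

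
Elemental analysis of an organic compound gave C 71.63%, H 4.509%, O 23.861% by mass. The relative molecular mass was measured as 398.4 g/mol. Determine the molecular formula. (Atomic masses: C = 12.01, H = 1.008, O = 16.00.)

C24H18O6

Assume 100 g: 71.63 g C, 4.509 g H, 23.861 g O.
Moles — C: 71.63 / 12.01 = 5.964 mol; H: 4.509 / 1.008 = 4.473 mol; O: 23.861 / 16.00 = 1.491 mol
Divide by the smallest (1.491 mol O): C 3.999, H 3.000, O 1.000
→ C4H3O
Empirical-formula mass = 67.06 g/mol
n = 398.4 / 67.06 = 5.94 ≈ 6
Molecular formula = (C4H3O)×6 = C24H18O6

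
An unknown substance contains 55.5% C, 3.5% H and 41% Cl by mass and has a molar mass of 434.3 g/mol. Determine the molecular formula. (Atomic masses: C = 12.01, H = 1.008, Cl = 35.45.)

C20H15Cl5

Assume 100 g: 55.5 g C, 3.5 g H, 41 g Cl.
n(C) = 55.5/12.01 = 4.621, n(H) = 3.5/1.008 = 3.472, n(Cl) = 41/35.45 = 1.157
Ratios (÷ 1.157): C 3.996, H 3.002, Cl 1.000
Ratio ≈ 4:3:1, so the empirical formula is C4H3Cl
Empirical-formula mass = 86.51 g/mol
n = 434.3 / 86.51 = 5.02 ≈ 5
Molecular formula = (C4H3Cl)×5 = C20H15Cl5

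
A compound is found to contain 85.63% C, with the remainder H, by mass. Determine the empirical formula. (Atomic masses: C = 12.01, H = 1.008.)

CH2

Assume 100 g: 85.63 g C, 14.37 g H.
n(C) = 85.63/12.01 = 7.13, n(H) = 14.37/1.008 = 14.26
Divide by the smallest (7.13 mol C): C 1.000, H 1.999
→ CH2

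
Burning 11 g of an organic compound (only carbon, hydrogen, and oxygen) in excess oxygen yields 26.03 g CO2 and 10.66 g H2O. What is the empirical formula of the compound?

mol C = 26.03 / 44.01 = 0.5915; mass C = 0.5915 × 12.01 = 7.103 g
mol H = 2 × (10.66 / 18.02) = 1.183; mass H = 1.183 × 1.008 = 1.193 g
mass O = 11 − (8.296) = 2.704 g → mol O = 0.1690
Smallest is O at 0.169 mol; normalising gives C 3.500, H 7.001, O 1.000
×2: C 7.00, H 14.00, O 2.00 → C7H14O2

C7H14O2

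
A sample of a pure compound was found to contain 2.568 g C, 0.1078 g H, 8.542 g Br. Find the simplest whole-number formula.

C: 2.568 g ÷ 12.01 g/mol = 0.2138 mol
H: 0.1078 g ÷ 1.008 g/mol = 0.1069 mol
Br: 8.542 g ÷ 79.90 g/mol = 0.1069 mol
Ratios (÷ 0.1069): C 2.000, H 1.000, Br 1.000
≈ 2:1:1 → C2HBr

C2HBr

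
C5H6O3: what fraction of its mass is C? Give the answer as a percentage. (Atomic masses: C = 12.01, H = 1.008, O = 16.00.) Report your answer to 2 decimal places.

52.63%

Molar mass = 5(12.01) + 6(1.008) + 3(16.00) = 114.098 g/mol
Mass of C per mole = 5 × 12.01 = 60.050 g
% C = 60.050 / 114.098 × 100 = 52.63%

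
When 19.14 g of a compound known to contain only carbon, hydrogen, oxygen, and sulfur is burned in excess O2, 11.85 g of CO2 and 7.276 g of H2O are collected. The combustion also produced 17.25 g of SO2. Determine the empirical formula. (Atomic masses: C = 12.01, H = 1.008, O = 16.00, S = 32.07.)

mol C = 11.85 / 44.01 = 0.2693; mass C = 0.2693 × 12.01 = 3.234 g
mol H = 2 × (7.276 / 18.02) = 0.8075; mass H = 0.8075 × 1.008 = 0.8140 g
mol S = 17.25 / 64.07 = 0.2692; mass S = 8.634 g
mass O = 19.14 − (12.68) = 6.458 g → mol O = 0.4036
Divide by the smallest (0.2692 mol S): C 1.000, H 2.999, O 1.499, S 1.000
×2: C 2.00, H 6.00, O 3.00, S 2.00 → C2H6O3S2

C2H6O3S2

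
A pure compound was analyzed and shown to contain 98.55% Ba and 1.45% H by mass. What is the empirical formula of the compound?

Assume 100 g: 98.55 g Ba, 1.45 g H.
n(Ba) = 98.55/137.33 = 0.7176, n(H) = 1.45/1.008 = 1.438
Ratios (÷ 0.7176): Ba 1.000, H 2.005
→ BaH2

BaH2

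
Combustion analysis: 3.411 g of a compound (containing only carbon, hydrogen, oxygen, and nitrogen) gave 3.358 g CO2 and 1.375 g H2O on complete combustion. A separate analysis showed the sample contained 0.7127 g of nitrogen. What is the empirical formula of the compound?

C3H6N2O4

mol C = 3.358 / 44.01 = 0.07630; mass C = 0.07630 × 12.01 = 0.9164 g
mol H = 2 × (1.375 / 18.02) = 0.1526; mass H = 0.1526 × 1.008 = 0.1538 g
mol N = 0.7127 / 14.01 = 0.05087
mass O = 3.411 − (1.783) = 1.628 g → mol O = 0.1018
Divide by the smallest (0.05087 mol N): C 1.500, H 3.000, N 1.000, O 2.000
Multiply by 2: C 3.00, H 6.00, N 2.00, O 4.00 → C3H6N2O4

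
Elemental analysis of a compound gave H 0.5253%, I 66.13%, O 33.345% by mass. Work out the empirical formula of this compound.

HIO4

Assume 100 g: 0.5253 g H, 66.13 g I, 33.345 g O.
Moles — H: 0.5253 / 1.008 = 0.5211 mol; I: 66.13 / 126.90 = 0.5211 mol; O: 33.345 / 16.00 = 2.084 mol
Smallest is I at 0.5211 mol; normalising gives H 1.000, I 1.000, O 3.999
→ HIO4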